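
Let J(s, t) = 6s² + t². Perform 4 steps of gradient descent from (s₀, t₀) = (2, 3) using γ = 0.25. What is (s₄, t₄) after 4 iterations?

∇J = (12s, 2t)
(s₁, t₁) = (2, 3) − 0.25·(24, 6) = (-4, 1.5)
(s₂, t₂) = (-4, 1.5) − 0.25·(-48, 3) = (8, 0.75)
(s₃, t₃) = (8, 0.75) − 0.25·(96, 1.5) = (-16, 0.375)
(s₄, t₄) = (-16, 0.375) − 0.25·(-192, 0.75) = (32, 0.1875)

(32, 0.1875)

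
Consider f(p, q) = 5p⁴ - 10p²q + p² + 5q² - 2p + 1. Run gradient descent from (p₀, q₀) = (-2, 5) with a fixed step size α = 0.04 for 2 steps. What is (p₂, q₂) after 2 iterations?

(14.9704448, 7.27584)

∇f = (20p³ - 20pq + 2p - 2, -10p² + 10q)
Step 1: at (-2, 5), ∇f = (34, 10) → (-2, 5) − 0.04·(34, 10) = (-3.36, 4.6)
Step 2: at (-3.36, 4.6), ∇f = (-458.26112, -66.896) → (-3.36, 4.6) − 0.04·(-458.26112, -66.896) = (14.9704448, 7.27584)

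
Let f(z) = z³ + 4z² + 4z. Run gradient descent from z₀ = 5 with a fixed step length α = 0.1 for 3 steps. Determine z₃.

f′(z) = 3z² + 8z + 4
Step 1: f′(5) = 119; z₁ = 5 − 0.1·119 = -6.9
Step 2: f′(-6.9) = 91.63; z₂ = -6.9 − 0.1·91.63 = -16.063
Step 3: f′(-16.063) = 649.555907; z₃ = -16.063 − 0.1·649.555907 = -81.0185907

-81.0185907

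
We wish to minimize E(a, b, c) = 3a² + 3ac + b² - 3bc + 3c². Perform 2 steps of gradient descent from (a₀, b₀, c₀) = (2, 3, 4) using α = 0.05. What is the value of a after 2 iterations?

0.1175

∇E = (6a + 3c, 2b - 3c, 3a - 3b + 6c)
(a₁, b₁, c₁) = (2, 3, 4) − 0.05·(24, -6, 21) = (0.8, 3.3, 2.95)
(a₂, b₂, c₂) = (0.8, 3.3, 2.95) − 0.05·(13.65, -2.25, 10.2) = (0.1175, 3.4125, 2.44)
a = 0.1175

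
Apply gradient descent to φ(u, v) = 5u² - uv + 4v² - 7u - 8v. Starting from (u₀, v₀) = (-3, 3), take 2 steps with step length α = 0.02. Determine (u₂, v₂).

∇φ = (10u - v - 7, -u + 8v - 8)
(u₁, v₁) = (-3, 3) − 0.02·(-40, 19) = (-2.2, 2.62)
(u₂, v₂) = (-2.2, 2.62) − 0.02·(-31.62, 15.16) = (-1.5676, 2.3168)

(-1.5676, 2.3168)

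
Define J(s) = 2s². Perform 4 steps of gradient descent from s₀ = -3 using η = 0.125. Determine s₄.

-0.1875

J′(s) = 4s
s₁ = -3 − 0.125·(-12) = -1.5
s₂ = -1.5 − 0.125·(-6) = -0.75
s₃ = -0.75 − 0.125·(-3) = -0.375
s₄ = -0.375 − 0.125·(-1.5) = -0.1875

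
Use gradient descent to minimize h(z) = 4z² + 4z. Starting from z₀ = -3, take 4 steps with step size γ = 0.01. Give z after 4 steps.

-2.2909824

h′(z) = 8z + 4
z₁ = -3 − 0.01·(-20) = -2.8
z₂ = -2.8 − 0.01·(-18.4) = -2.616
z₃ = -2.616 − 0.01·(-16.928) = -2.44672
z₄ = -2.44672 − 0.01·(-15.57376) = -2.2909824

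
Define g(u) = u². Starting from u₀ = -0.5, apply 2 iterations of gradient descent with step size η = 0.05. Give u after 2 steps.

g′(u) = 2u
u₁ = -0.5 − 0.05·(-1) = -0.45
u₂ = -0.45 − 0.05·(-0.9) = -0.405

-0.405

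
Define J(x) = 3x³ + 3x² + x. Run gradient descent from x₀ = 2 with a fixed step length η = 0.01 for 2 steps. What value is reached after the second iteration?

J′(x) = 9x² + 6x + 1
x₁ = 2 − 0.01·49 = 1.51
x₂ = 1.51 − 0.01·30.5809 = 1.204191

1.204191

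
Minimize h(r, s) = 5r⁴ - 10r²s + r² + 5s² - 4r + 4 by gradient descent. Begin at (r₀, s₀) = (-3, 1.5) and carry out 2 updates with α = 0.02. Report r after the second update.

-81.8592

∇h = (20r³ - 20rs + 2r - 4, -10r² + 10s)
(r₁, s₁) = (-3, 1.5) − 0.02·(-460, -75) = (6.2, 3)
(r₂, s₂) = (6.2, 3) − 0.02·(4402.96, -354.4) = (-81.8592, 10.088)
r = -81.8592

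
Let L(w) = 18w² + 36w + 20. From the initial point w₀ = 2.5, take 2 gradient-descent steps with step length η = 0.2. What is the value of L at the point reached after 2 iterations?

L′(w) = 36w + 36
Step 1: L′(2.5) = 126; w₁ = 2.5 − 0.2·126 = -22.7
Step 2: L′(-22.7) = -781.2; w₂ = -22.7 − 0.2·(-781.2) = 133.54
L(133.54) = 325820.2088

325820.2088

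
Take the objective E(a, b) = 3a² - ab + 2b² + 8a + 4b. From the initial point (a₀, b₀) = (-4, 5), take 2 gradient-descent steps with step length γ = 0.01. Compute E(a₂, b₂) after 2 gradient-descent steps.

83.50586008

∇E = (6a - b + 8, -a + 4b + 4)
Step 1: at (-4, 5), ∇E = (-21, 28) → (-4, 5) − 0.01·(-21, 28) = (-3.79, 4.72)
Step 2: at (-3.79, 4.72), ∇E = (-19.46, 26.67) → (-3.79, 4.72) − 0.01·(-19.46, 26.67) = (-3.5954, 4.4533)
E(-3.5954, 4.4533) = 83.50586008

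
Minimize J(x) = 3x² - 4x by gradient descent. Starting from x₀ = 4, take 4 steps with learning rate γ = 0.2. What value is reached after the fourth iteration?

0.672

J′(x) = 6x - 4
Step 1: J′(4) = 20; x₁ = 4 − 0.2·20 = 0
Step 2: J′(0) = -4; x₂ = 0 − 0.2·(-4) = 0.8
Step 3: J′(0.8) = 0.8; x₃ = 0.8 − 0.2·0.8 = 0.64
Step 4: J′(0.64) = -0.16; x₄ = 0.64 − 0.2·(-0.16) = 0.672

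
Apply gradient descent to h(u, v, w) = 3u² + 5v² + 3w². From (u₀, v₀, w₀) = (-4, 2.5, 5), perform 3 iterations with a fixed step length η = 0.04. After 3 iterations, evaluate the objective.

∇h = (6u, 10v, 6w)
Step 1: at (-4, 2.5, 5), ∇h = (-24, 25, 30) → (-4, 2.5, 5) − 0.04·(-24, 25, 30) = (-3.04, 1.5, 3.8)
Step 2: at (-3.04, 1.5, 3.8), ∇h = (-18.24, 15, 22.8) → (-3.04, 1.5, 3.8) − 0.04·(-18.24, 15, 22.8) = (-2.3104, 0.9, 2.888)
Step 3: at (-2.3104, 0.9, 2.888), ∇h = (-13.8624, 9, 17.328) → (-2.3104, 0.9, 2.888) − 0.04·(-13.8624, 9, 17.328) = (-1.755904, 0.54, 2.19488)
h(-1.755904, 0.54, 2.19488) = 25.160091214848

25.160091214848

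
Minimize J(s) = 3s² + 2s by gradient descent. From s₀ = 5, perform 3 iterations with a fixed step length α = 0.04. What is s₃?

J′(s) = 6s + 2
Step 1: J′(5) = 32; s₁ = 5 − 0.04·32 = 3.72
Step 2: J′(3.72) = 24.32; s₂ = 3.72 − 0.04·24.32 = 2.7472
Step 3: J′(2.7472) = 18.4832; s₃ = 2.7472 − 0.04·18.4832 = 2.007872

2.007872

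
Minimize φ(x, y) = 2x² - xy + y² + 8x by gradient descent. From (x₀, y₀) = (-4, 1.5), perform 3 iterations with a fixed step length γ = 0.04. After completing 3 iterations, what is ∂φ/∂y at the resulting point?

∇φ = (4x - y + 8, -x + 2y)
Step 1: at (-4, 1.5), ∇φ = (-9.5, 7) → (-4, 1.5) − 0.04·(-9.5, 7) = (-3.62, 1.22)
Step 2: at (-3.62, 1.22), ∇φ = (-7.7, 6.06) → (-3.62, 1.22) − 0.04·(-7.7, 6.06) = (-3.312, 0.9776)
Step 3: at (-3.312, 0.9776), ∇φ = (-6.2256, 5.2672) → (-3.312, 0.9776) − 0.04·(-6.2256, 5.2672) = (-3.062976, 0.766912)
∂φ/∂y at (-3.062976, 0.766912) = 4.5968

4.5968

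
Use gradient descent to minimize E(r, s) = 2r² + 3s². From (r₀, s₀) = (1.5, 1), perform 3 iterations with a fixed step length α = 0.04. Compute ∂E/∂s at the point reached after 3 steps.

2.633856

∇E = (4r, 6s)
(r₁, s₁) = (1.5, 1) − 0.04·(6, 6) = (1.26, 0.76)
(r₂, s₂) = (1.26, 0.76) − 0.04·(5.04, 4.56) = (1.0584, 0.5776)
(r₃, s₃) = (1.0584, 0.5776) − 0.04·(4.2336, 3.4656) = (0.889056, 0.438976)
∂E/∂s at (0.889056, 0.438976) = 2.633856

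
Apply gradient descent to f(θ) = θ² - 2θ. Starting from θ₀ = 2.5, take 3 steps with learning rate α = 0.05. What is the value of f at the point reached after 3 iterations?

f′(θ) = 2θ - 2
θ₁ = 2.5 − 0.05·3 = 2.35
θ₂ = 2.35 − 0.05·2.7 = 2.215
θ₃ = 2.215 − 0.05·2.43 = 2.0935
f(2.0935) = 0.19574225

0.19574225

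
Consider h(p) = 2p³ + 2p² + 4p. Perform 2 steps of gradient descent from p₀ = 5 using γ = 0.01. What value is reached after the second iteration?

h′(p) = 6p² + 4p + 4
Step 1: h′(5) = 174; p₁ = 5 − 0.01·174 = 3.26
Step 2: h′(3.26) = 80.8056; p₂ = 3.26 − 0.01·80.8056 = 2.451944

2.451944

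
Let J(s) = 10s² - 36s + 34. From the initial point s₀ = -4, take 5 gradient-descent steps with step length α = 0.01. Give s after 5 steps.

J′(s) = 20s - 36
Step 1: J′(-4) = -116; s₁ = -4 − 0.01·(-116) = -2.84
Step 2: J′(-2.84) = -92.8; s₂ = -2.84 − 0.01·(-92.8) = -1.912
Step 3: J′(-1.912) = -74.24; s₃ = -1.912 − 0.01·(-74.24) = -1.1696
Step 4: J′(-1.1696) = -59.392; s₄ = -1.1696 − 0.01·(-59.392) = -0.57568
Step 5: J′(-0.57568) = -47.5136; s₅ = -0.57568 − 0.01·(-47.5136) = -0.100544

-0.100544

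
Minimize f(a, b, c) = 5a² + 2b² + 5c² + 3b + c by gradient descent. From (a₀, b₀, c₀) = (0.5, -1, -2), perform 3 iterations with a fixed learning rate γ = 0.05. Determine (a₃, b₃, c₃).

(0.0625, -0.878, -0.3375)

∇f = (10a, 4b + 3, 10c + 1)
Step 1: at (0.5, -1, -2), ∇f = (5, -1, -19) → (0.5, -1, -2) − 0.05·(5, -1, -19) = (0.25, -0.95, -1.05)
Step 2: at (0.25, -0.95, -1.05), ∇f = (2.5, -0.8, -9.5) → (0.25, -0.95, -1.05) − 0.05·(2.5, -0.8, -9.5) = (0.125, -0.91, -0.575)
Step 3: at (0.125, -0.91, -0.575), ∇f = (1.25, -0.64, -4.75) → (0.125, -0.91, -0.575) − 0.05·(1.25, -0.64, -4.75) = (0.0625, -0.878, -0.3375)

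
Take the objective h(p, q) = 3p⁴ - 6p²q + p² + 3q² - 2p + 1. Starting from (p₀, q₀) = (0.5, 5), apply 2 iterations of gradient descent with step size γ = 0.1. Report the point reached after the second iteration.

∇h = (12p³ - 12pq + 2p - 2, -6p² + 6q)
Step 1: at (0.5, 5), ∇h = (-29.5, 28.5) → (0.5, 5) − 0.1·(-29.5, 28.5) = (3.45, 2.15)
Step 2: at (3.45, 2.15), ∇h = (408.6535, -58.515) → (3.45, 2.15) − 0.1·(408.6535, -58.515) = (-37.41535, 8.0015)

(-37.41535, 8.0015)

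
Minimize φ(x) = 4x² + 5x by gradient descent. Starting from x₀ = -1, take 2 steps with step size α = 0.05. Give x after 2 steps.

-0.76

φ′(x) = 8x + 5
x₁ = -1 − 0.05·(-3) = -0.85
x₂ = -0.85 − 0.05·(-1.8) = -0.76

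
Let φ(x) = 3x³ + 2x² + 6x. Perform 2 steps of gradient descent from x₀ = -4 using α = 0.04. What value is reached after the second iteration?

-39.641856

φ′(x) = 9x² + 4x + 6
Step 1: φ′(-4) = 134; x₁ = -4 − 0.04·134 = -9.36
Step 2: φ′(-9.36) = 757.0464; x₂ = -9.36 − 0.04·757.0464 = -39.641856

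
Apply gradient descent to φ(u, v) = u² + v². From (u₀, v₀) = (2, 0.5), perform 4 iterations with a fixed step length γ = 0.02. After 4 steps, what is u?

1.69869312

∇φ = (2u, 2v)
Step 1: at (2, 0.5), ∇φ = (4, 1) → (2, 0.5) − 0.02·(4, 1) = (1.92, 0.48)
Step 2: at (1.92, 0.48), ∇φ = (3.84, 0.96) → (1.92, 0.48) − 0.02·(3.84, 0.96) = (1.8432, 0.4608)
Step 3: at (1.8432, 0.4608), ∇φ = (3.6864, 0.9216) → (1.8432, 0.4608) − 0.02·(3.6864, 0.9216) = (1.769472, 0.442368)
Step 4: at (1.769472, 0.442368), ∇φ = (3.538944, 0.884736) → (1.769472, 0.442368) − 0.02·(3.538944, 0.884736) = (1.69869312, 0.42467328)
u = 1.69869312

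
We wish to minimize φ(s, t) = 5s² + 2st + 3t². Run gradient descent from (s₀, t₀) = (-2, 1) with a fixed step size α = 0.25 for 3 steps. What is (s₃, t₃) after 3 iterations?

(6.75, 2.75)

∇φ = (10s + 2t, 2s + 6t)
Step 1: at (-2, 1), ∇φ = (-18, 2) → (-2, 1) − 0.25·(-18, 2) = (2.5, 0.5)
Step 2: at (2.5, 0.5), ∇φ = (26, 8) → (2.5, 0.5) − 0.25·(26, 8) = (-4, -1.5)
Step 3: at (-4, -1.5), ∇φ = (-43, -17) → (-4, -1.5) − 0.25·(-43, -17) = (6.75, 2.75)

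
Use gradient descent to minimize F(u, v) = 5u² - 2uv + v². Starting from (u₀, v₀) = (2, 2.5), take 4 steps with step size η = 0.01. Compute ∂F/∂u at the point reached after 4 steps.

∇F = (10u - 2v, -2u + 2v)
(u₁, v₁) = (2, 2.5) − 0.01·(15, 1) = (1.85, 2.49)
(u₂, v₂) = (1.85, 2.49) − 0.01·(13.52, 1.28) = (1.7148, 2.4772)
(u₃, v₃) = (1.7148, 2.4772) − 0.01·(12.1936, 1.5248) = (1.592864, 2.461952)
(u₄, v₄) = (1.592864, 2.461952) − 0.01·(11.004736, 1.738176) = (1.48281664, 2.44457024)
∂F/∂u at (1.48281664, 2.44457024) = 9.93902592

9.93902592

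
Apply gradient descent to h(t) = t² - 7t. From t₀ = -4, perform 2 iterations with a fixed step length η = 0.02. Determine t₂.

h′(t) = 2t - 7
t₁ = -4 − 0.02·(-15) = -3.7
t₂ = -3.7 − 0.02·(-14.4) = -3.412

-3.412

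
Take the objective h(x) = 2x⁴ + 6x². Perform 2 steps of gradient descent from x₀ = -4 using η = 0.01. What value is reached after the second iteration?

h′(x) = 8x³ + 12x
x₁ = -4 − 0.01·(-560) = 1.6
x₂ = 1.6 − 0.01·51.968 = 1.08032

1.08032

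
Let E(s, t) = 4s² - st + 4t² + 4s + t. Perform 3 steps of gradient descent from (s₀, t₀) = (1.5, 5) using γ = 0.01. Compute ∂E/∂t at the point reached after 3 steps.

∇E = (8s - t + 4, -s + 8t + 1)
Step 1: at (1.5, 5), ∇E = (11, 39.5) → (1.5, 5) − 0.01·(11, 39.5) = (1.39, 4.605)
Step 2: at (1.39, 4.605), ∇E = (10.515, 36.45) → (1.39, 4.605) − 0.01·(10.515, 36.45) = (1.28485, 4.2405)
Step 3: at (1.28485, 4.2405), ∇E = (10.0383, 33.63915) → (1.28485, 4.2405) − 0.01·(10.0383, 33.63915) = (1.184467, 3.9041085)
∂E/∂t at (1.184467, 3.9041085) = 31.048401

31.048401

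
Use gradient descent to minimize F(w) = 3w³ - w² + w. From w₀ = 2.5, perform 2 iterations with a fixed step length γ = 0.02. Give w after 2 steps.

F′(w) = 9w² - 2w + 1
w₁ = 2.5 − 0.02·52.25 = 1.455
w₂ = 1.455 − 0.02·17.143225 = 1.1121355

1.1121355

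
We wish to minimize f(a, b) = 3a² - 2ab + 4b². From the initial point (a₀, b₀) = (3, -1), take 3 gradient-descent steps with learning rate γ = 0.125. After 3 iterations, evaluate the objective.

0.043212890625

∇f = (6a - 2b, -2a + 8b)
(a₁, b₁) = (3, -1) − 0.125·(20, -14) = (0.5, 0.75)
(a₂, b₂) = (0.5, 0.75) − 0.125·(1.5, 5) = (0.3125, 0.125)
(a₃, b₃) = (0.3125, 0.125) − 0.125·(1.625, 0.375) = (0.109375, 0.078125)
f(0.109375, 0.078125) = 0.043212890625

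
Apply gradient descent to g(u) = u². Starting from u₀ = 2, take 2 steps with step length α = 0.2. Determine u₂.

0.72

g′(u) = 2u
u₁ = 2 − 0.2·4 = 1.2
u₂ = 1.2 − 0.2·2.4 = 0.72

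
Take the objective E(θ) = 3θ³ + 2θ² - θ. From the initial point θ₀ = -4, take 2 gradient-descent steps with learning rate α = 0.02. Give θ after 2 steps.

E′(θ) = 9θ² + 4θ - 1
θ₁ = -4 − 0.02·127 = -6.54
θ₂ = -6.54 − 0.02·357.7844 = -13.695688

-13.695688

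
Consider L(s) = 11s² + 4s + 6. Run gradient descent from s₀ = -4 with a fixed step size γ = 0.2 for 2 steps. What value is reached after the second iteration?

L′(s) = 22s + 4
s₁ = -4 − 0.2·(-84) = 12.8
s₂ = 12.8 − 0.2·285.6 = -44.32

-44.32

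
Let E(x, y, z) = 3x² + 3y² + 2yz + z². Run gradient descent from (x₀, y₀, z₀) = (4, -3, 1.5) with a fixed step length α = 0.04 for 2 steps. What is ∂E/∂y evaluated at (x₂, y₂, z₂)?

-8.3568

∇E = (6x, 6y + 2z, 2y + 2z)
(x₁, y₁, z₁) = (4, -3, 1.5) − 0.04·(24, -15, -3) = (3.04, -2.4, 1.62)
(x₂, y₂, z₂) = (3.04, -2.4, 1.62) − 0.04·(18.24, -11.16, -1.56) = (2.3104, -1.9536, 1.6824)
∂E/∂y at (2.3104, -1.9536, 1.6824) = -8.3568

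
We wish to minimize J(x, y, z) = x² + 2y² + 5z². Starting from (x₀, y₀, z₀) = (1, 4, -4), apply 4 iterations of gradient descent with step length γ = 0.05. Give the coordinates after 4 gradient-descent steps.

(0.6561, 1.6384, -0.25)

∇J = (2x, 4y, 10z)
(x₁, y₁, z₁) = (1, 4, -4) − 0.05·(2, 16, -40) = (0.9, 3.2, -2)
(x₂, y₂, z₂) = (0.9, 3.2, -2) − 0.05·(1.8, 12.8, -20) = (0.81, 2.56, -1)
(x₃, y₃, z₃) = (0.81, 2.56, -1) − 0.05·(1.62, 10.24, -10) = (0.729, 2.048, -0.5)
(x₄, y₄, z₄) = (0.729, 2.048, -0.5) − 0.05·(1.458, 8.192, -5) = (0.6561, 1.6384, -0.25)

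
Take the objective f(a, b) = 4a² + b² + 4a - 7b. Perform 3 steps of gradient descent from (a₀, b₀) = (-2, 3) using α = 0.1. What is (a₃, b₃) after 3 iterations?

(-0.512, 3.244)

∇f = (8a + 4, 2b - 7)
Step 1: at (-2, 3), ∇f = (-12, -1) → (-2, 3) − 0.1·(-12, -1) = (-0.8, 3.1)
Step 2: at (-0.8, 3.1), ∇f = (-2.4, -0.8) → (-0.8, 3.1) − 0.1·(-2.4, -0.8) = (-0.56, 3.18)
Step 3: at (-0.56, 3.18), ∇f = (-0.48, -0.64) → (-0.56, 3.18) − 0.1·(-0.48, -0.64) = (-0.512, 3.244)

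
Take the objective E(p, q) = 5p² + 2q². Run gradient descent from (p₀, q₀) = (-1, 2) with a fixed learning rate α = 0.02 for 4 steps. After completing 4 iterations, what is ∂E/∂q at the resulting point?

∇E = (10p, 4q)
(p₁, q₁) = (-1, 2) − 0.02·(-10, 8) = (-0.8, 1.84)
(p₂, q₂) = (-0.8, 1.84) − 0.02·(-8, 7.36) = (-0.64, 1.6928)
(p₃, q₃) = (-0.64, 1.6928) − 0.02·(-6.4, 6.7712) = (-0.512, 1.557376)
(p₄, q₄) = (-0.512, 1.557376) − 0.02·(-5.12, 6.229504) = (-0.4096, 1.43278592)
∂E/∂q at (-0.4096, 1.43278592) = 5.73114368

5.73114368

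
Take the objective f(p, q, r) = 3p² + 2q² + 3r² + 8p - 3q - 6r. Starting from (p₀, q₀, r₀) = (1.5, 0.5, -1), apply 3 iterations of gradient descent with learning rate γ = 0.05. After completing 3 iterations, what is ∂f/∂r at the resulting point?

∇f = (6p + 8, 4q - 3, 6r - 6)
(p₁, q₁, r₁) = (1.5, 0.5, -1) − 0.05·(17, -1, -12) = (0.65, 0.55, -0.4)
(p₂, q₂, r₂) = (0.65, 0.55, -0.4) − 0.05·(11.9, -0.8, -8.4) = (0.055, 0.59, 0.02)
(p₃, q₃, r₃) = (0.055, 0.59, 0.02) − 0.05·(8.33, -0.64, -5.88) = (-0.3615, 0.622, 0.314)
∂f/∂r at (-0.3615, 0.622, 0.314) = -4.116

-4.116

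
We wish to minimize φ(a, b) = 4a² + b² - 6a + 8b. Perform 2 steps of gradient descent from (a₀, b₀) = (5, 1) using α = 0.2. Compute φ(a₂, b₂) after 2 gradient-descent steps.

∇φ = (8a - 6, 2b + 8)
Step 1: at (5, 1), ∇φ = (34, 10) → (5, 1) − 0.2·(34, 10) = (-1.8, -1)
Step 2: at (-1.8, -1), ∇φ = (-20.4, 6) → (-1.8, -1) − 0.2·(-20.4, 6) = (2.28, -2.2)
φ(2.28, -2.2) = -5.6464

-5.6464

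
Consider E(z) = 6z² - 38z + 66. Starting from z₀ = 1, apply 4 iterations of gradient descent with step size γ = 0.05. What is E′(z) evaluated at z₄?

-0.6656

E′(z) = 12z - 38
z₁ = 1 − 0.05·(-26) = 2.3
z₂ = 2.3 − 0.05·(-10.4) = 2.82
z₃ = 2.82 − 0.05·(-4.16) = 3.028
z₄ = 3.028 − 0.05·(-1.664) = 3.1112
E′(z) at (3.1112) = -0.6656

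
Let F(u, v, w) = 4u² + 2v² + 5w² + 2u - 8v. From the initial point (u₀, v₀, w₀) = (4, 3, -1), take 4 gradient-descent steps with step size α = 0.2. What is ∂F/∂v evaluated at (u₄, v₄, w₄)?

0.0064

∇F = (8u + 2, 4v - 8, 10w)
(u₁, v₁, w₁) = (4, 3, -1) − 0.2·(34, 4, -10) = (-2.8, 2.2, 1)
(u₂, v₂, w₂) = (-2.8, 2.2, 1) − 0.2·(-20.4, 0.8, 10) = (1.28, 2.04, -1)
(u₃, v₃, w₃) = (1.28, 2.04, -1) − 0.2·(12.24, 0.16, -10) = (-1.168, 2.008, 1)
(u₄, v₄, w₄) = (-1.168, 2.008, 1) − 0.2·(-7.344, 0.032, 10) = (0.3008, 2.0016, -1)
∂F/∂v at (0.3008, 2.0016, -1) = 0.0064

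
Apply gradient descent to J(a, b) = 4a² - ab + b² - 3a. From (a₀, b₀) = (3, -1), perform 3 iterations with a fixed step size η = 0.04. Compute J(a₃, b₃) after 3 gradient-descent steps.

∇J = (8a - b - 3, -a + 2b)
(a₁, b₁) = (3, -1) − 0.04·(22, -5) = (2.12, -0.8)
(a₂, b₂) = (2.12, -0.8) − 0.04·(14.76, -3.72) = (1.5296, -0.6512)
(a₃, b₃) = (1.5296, -0.6512) − 0.04·(9.888, -2.832) = (1.13408, -0.53792)
J(1.13408, -0.53792) = 2.6417120256

2.6417120256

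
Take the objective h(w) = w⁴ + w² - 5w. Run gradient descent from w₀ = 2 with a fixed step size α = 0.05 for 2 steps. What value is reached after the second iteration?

0.636775

h′(w) = 4w³ + 2w - 5
Step 1: h′(2) = 31; w₁ = 2 − 0.05·31 = 0.45
Step 2: h′(0.45) = -3.7355; w₂ = 0.45 − 0.05·(-3.7355) = 0.636775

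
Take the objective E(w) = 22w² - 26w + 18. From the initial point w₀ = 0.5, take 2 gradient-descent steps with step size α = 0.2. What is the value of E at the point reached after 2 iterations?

E′(w) = 44w - 26
Step 1: E′(0.5) = -4; w₁ = 0.5 − 0.2·(-4) = 1.3
Step 2: E′(1.3) = 31.2; w₂ = 1.3 − 0.2·31.2 = -4.94
E(-4.94) = 683.3192

683.3192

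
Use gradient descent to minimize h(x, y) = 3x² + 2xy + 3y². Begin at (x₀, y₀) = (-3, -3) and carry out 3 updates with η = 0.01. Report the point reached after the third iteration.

∇h = (6x + 2y, 2x + 6y)
(x₁, y₁) = (-3, -3) − 0.01·(-24, -24) = (-2.76, -2.76)
(x₂, y₂) = (-2.76, -2.76) − 0.01·(-22.08, -22.08) = (-2.5392, -2.5392)
(x₃, y₃) = (-2.5392, -2.5392) − 0.01·(-20.3136, -20.3136) = (-2.336064, -2.336064)

(-2.336064, -2.336064)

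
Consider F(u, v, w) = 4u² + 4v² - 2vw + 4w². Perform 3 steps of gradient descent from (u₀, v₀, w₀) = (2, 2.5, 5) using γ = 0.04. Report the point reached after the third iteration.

(0.628864, 1.37616, 1.91616)

∇F = (8u, 8v - 2w, -2v + 8w)
(u₁, v₁, w₁) = (2, 2.5, 5) − 0.04·(16, 10, 35) = (1.36, 2.1, 3.6)
(u₂, v₂, w₂) = (1.36, 2.1, 3.6) − 0.04·(10.88, 9.6, 24.6) = (0.9248, 1.716, 2.616)
(u₃, v₃, w₃) = (0.9248, 1.716, 2.616) − 0.04·(7.3984, 8.496, 17.496) = (0.628864, 1.37616, 1.91616)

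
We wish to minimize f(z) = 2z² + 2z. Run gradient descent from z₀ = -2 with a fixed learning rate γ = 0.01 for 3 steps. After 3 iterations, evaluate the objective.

f′(z) = 4z + 2
Step 1: f′(-2) = -6; z₁ = -2 − 0.01·(-6) = -1.94
Step 2: f′(-1.94) = -5.76; z₂ = -1.94 − 0.01·(-5.76) = -1.8824
Step 3: f′(-1.8824) = -5.5296; z₃ = -1.8824 − 0.01·(-5.5296) = -1.827104
f(-1.827104) = 3.022410053632

3.022410053632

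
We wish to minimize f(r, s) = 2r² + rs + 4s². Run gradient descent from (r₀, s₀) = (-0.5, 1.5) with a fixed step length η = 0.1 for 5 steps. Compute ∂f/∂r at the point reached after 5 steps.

-0.286745

∇f = (4r + s, r + 8s)
Step 1: at (-0.5, 1.5), ∇f = (-0.5, 11.5) → (-0.5, 1.5) − 0.1·(-0.5, 11.5) = (-0.45, 0.35)
Step 2: at (-0.45, 0.35), ∇f = (-1.45, 2.35) → (-0.45, 0.35) − 0.1·(-1.45, 2.35) = (-0.305, 0.115)
Step 3: at (-0.305, 0.115), ∇f = (-1.105, 0.615) → (-0.305, 0.115) − 0.1·(-1.105, 0.615) = (-0.1945, 0.0535)
Step 4: at (-0.1945, 0.0535), ∇f = (-0.7245, 0.2335) → (-0.1945, 0.0535) − 0.1·(-0.7245, 0.2335) = (-0.12205, 0.03015)
Step 5: at (-0.12205, 0.03015), ∇f = (-0.45805, 0.11915) → (-0.12205, 0.03015) − 0.1·(-0.45805, 0.11915) = (-0.076245, 0.018235)
∂f/∂r at (-0.076245, 0.018235) = -0.286745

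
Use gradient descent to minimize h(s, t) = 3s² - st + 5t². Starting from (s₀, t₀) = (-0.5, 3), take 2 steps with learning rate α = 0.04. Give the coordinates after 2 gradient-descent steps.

(-0.1264, 1.0576)

∇h = (6s - t, -s + 10t)
Step 1: at (-0.5, 3), ∇h = (-6, 30.5) → (-0.5, 3) − 0.04·(-6, 30.5) = (-0.26, 1.78)
Step 2: at (-0.26, 1.78), ∇h = (-3.34, 18.06) → (-0.26, 1.78) − 0.04·(-3.34, 18.06) = (-0.1264, 1.0576)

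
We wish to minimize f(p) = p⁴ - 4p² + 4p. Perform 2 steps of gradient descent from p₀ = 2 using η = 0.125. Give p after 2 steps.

-1.4375

f′(p) = 4p³ - 8p + 4
p₁ = 2 − 0.125·20 = -0.5
p₂ = -0.5 − 0.125·7.5 = -1.4375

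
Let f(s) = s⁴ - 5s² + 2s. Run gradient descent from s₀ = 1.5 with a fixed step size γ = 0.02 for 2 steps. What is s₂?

f′(s) = 4s³ - 10s + 2
Step 1: f′(1.5) = 0.5; s₁ = 1.5 − 0.02·0.5 = 1.49
Step 2: f′(1.49) = 0.331796; s₂ = 1.49 − 0.02·0.331796 = 1.48336408

1.48336408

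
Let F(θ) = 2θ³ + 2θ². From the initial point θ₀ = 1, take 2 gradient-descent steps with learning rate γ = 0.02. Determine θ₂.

0.6592

F′(θ) = 6θ² + 4θ
θ₁ = 1 − 0.02·10 = 0.8
θ₂ = 0.8 − 0.02·7.04 = 0.6592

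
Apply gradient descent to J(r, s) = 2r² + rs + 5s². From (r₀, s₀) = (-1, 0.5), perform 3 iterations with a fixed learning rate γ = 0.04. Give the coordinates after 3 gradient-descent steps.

∇J = (4r + s, r + 10s)
(r₁, s₁) = (-1, 0.5) − 0.04·(-3.5, 4) = (-0.86, 0.34)
(r₂, s₂) = (-0.86, 0.34) − 0.04·(-3.1, 2.54) = (-0.736, 0.2384)
(r₃, s₃) = (-0.736, 0.2384) − 0.04·(-2.7056, 1.648) = (-0.627776, 0.17248)

(-0.627776, 0.17248)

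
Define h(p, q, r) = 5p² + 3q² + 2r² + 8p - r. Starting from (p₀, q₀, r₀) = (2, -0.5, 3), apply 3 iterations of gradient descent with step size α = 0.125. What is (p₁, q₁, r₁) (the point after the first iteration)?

∇h = (10p + 8, 6q, 4r - 1)
Step 1: at (2, -0.5, 3), ∇h = (28, -3, 11) → (2, -0.5, 3) − 0.125·(28, -3, 11) = (-1.5, -0.125, 1.625)

(-1.5, -0.125, 1.625)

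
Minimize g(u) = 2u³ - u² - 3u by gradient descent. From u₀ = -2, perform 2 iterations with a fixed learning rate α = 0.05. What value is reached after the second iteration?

g′(u) = 6u² - 2u - 3
Step 1: g′(-2) = 25; u₁ = -2 − 0.05·25 = -3.25
Step 2: g′(-3.25) = 66.875; u₂ = -3.25 − 0.05·66.875 = -6.59375

-6.59375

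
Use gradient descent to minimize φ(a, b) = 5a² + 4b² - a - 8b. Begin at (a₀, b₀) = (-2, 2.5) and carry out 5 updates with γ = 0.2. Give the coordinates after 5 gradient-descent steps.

(2.2, 0.88336)

∇φ = (10a - 1, 8b - 8)
(a₁, b₁) = (-2, 2.5) − 0.2·(-21, 12) = (2.2, 0.1)
(a₂, b₂) = (2.2, 0.1) − 0.2·(21, -7.2) = (-2, 1.54)
(a₃, b₃) = (-2, 1.54) − 0.2·(-21, 4.32) = (2.2, 0.676)
(a₄, b₄) = (2.2, 0.676) − 0.2·(21, -2.592) = (-2, 1.1944)
(a₅, b₅) = (-2, 1.1944) − 0.2·(-21, 1.5552) = (2.2, 0.88336)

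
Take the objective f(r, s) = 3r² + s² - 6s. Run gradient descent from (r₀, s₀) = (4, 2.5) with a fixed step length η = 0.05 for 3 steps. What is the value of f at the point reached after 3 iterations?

-3.21998775

∇f = (6r, 2s - 6)
Step 1: at (4, 2.5), ∇f = (24, -1) → (4, 2.5) − 0.05·(24, -1) = (2.8, 2.55)
Step 2: at (2.8, 2.55), ∇f = (16.8, -0.9) → (2.8, 2.55) − 0.05·(16.8, -0.9) = (1.96, 2.595)
Step 3: at (1.96, 2.595), ∇f = (11.76, -0.81) → (1.96, 2.595) − 0.05·(11.76, -0.81) = (1.372, 2.6355)
f(1.372, 2.6355) = -3.21998775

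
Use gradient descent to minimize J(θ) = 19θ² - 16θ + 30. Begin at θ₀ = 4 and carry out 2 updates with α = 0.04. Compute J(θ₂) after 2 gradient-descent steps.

44.42574336

J′(θ) = 38θ - 16
Step 1: J′(4) = 136; θ₁ = 4 − 0.04·136 = -1.44
Step 2: J′(-1.44) = -70.72; θ₂ = -1.44 − 0.04·(-70.72) = 1.3888
J(1.3888) = 44.42574336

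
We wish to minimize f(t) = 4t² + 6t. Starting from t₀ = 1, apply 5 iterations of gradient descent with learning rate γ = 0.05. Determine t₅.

f′(t) = 8t + 6
t₁ = 1 − 0.05·14 = 0.3
t₂ = 0.3 − 0.05·8.4 = -0.12
t₃ = -0.12 − 0.05·5.04 = -0.372
t₄ = -0.372 − 0.05·3.024 = -0.5232
t₅ = -0.5232 − 0.05·1.8144 = -0.61392

-0.61392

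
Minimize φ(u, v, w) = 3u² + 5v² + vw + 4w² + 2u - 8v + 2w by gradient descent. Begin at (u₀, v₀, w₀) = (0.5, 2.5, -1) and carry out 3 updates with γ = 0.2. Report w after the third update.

-0.824

∇φ = (6u + 2, 10v + w - 8, v + 8w + 2)
(u₁, v₁, w₁) = (0.5, 2.5, -1) − 0.2·(5, 16, -3.5) = (-0.5, -0.7, -0.3)
(u₂, v₂, w₂) = (-0.5, -0.7, -0.3) − 0.2·(-1, -15.3, -1.1) = (-0.3, 2.36, -0.08)
(u₃, v₃, w₃) = (-0.3, 2.36, -0.08) − 0.2·(0.2, 15.52, 3.72) = (-0.34, -0.744, -0.824)
w = -0.824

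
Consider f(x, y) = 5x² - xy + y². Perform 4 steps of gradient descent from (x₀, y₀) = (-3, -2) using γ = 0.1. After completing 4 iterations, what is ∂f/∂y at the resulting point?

∇f = (10x - y, -x + 2y)
(x₁, y₁) = (-3, -2) − 0.1·(-28, -1) = (-0.2, -1.9)
(x₂, y₂) = (-0.2, -1.9) − 0.1·(-0.1, -3.6) = (-0.19, -1.54)
(x₃, y₃) = (-0.19, -1.54) − 0.1·(-0.36, -2.89) = (-0.154, -1.251)
(x₄, y₄) = (-0.154, -1.251) − 0.1·(-0.289, -2.348) = (-0.1251, -1.0162)
∂f/∂y at (-0.1251, -1.0162) = -1.9073

-1.9073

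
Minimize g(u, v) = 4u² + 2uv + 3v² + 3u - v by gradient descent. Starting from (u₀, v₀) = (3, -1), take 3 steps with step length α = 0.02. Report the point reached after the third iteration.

(1.724224, -0.89248)

∇g = (8u + 2v + 3, 2u + 6v - 1)
Step 1: at (3, -1), ∇g = (25, -1) → (3, -1) − 0.02·(25, -1) = (2.5, -0.98)
Step 2: at (2.5, -0.98), ∇g = (21.04, -1.88) → (2.5, -0.98) − 0.02·(21.04, -1.88) = (2.0792, -0.9424)
Step 3: at (2.0792, -0.9424), ∇g = (17.7488, -2.496) → (2.0792, -0.9424) − 0.02·(17.7488, -2.496) = (1.724224, -0.89248)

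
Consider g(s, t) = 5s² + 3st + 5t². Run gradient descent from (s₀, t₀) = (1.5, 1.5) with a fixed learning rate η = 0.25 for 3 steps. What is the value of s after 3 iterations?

-17.0859375

∇g = (10s + 3t, 3s + 10t)
(s₁, t₁) = (1.5, 1.5) − 0.25·(19.5, 19.5) = (-3.375, -3.375)
(s₂, t₂) = (-3.375, -3.375) − 0.25·(-43.875, -43.875) = (7.59375, 7.59375)
(s₃, t₃) = (7.59375, 7.59375) − 0.25·(98.71875, 98.71875) = (-17.0859375, -17.0859375)
s = -17.0859375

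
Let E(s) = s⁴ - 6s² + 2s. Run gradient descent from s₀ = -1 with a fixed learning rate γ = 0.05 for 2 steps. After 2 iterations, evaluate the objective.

E′(s) = 4s³ - 12s + 2
s₁ = -1 − 0.05·10 = -1.5
s₂ = -1.5 − 0.05·6.5 = -1.825
E(-1.825) = -12.540687109375

-12.540687109375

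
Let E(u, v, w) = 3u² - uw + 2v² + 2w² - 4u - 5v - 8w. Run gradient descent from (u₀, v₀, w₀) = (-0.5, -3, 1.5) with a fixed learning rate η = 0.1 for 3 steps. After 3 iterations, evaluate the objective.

-12.3522655

∇E = (6u - w - 4, 4v - 5, -u + 4w - 8)
(u₁, v₁, w₁) = (-0.5, -3, 1.5) − 0.1·(-8.5, -17, -1.5) = (0.35, -1.3, 1.65)
(u₂, v₂, w₂) = (0.35, -1.3, 1.65) − 0.1·(-3.55, -10.2, -1.75) = (0.705, -0.28, 1.825)
(u₃, v₃, w₃) = (0.705, -0.28, 1.825) − 0.1·(-1.595, -6.12, -1.405) = (0.8645, 0.332, 1.9655)
E(0.8645, 0.332, 1.9655) = -12.3522655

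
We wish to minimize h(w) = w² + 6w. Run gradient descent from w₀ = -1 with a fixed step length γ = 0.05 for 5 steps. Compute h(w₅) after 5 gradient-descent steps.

h′(w) = 2w + 6
w₁ = -1 − 0.05·4 = -1.2
w₂ = -1.2 − 0.05·3.6 = -1.38
w₃ = -1.38 − 0.05·3.24 = -1.542
w₄ = -1.542 − 0.05·2.916 = -1.6878
w₅ = -1.6878 − 0.05·2.6244 = -1.81902
h(-1.81902) = -7.6052862396

-7.6052862396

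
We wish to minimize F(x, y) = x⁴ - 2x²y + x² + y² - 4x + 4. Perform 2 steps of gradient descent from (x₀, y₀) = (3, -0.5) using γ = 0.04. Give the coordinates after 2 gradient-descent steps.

(-0.71127296, 0.454368)

∇F = (4x³ - 4xy + 2x - 4, -2x² + 2y)
(x₁, y₁) = (3, -0.5) − 0.04·(116, -19) = (-1.64, 0.26)
(x₂, y₂) = (-1.64, 0.26) − 0.04·(-23.218176, -4.8592) = (-0.71127296, 0.454368)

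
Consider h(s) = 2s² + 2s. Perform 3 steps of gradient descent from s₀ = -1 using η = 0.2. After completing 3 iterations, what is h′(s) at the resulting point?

-0.016

h′(s) = 4s + 2
Step 1: h′(-1) = -2; s₁ = -1 − 0.2·(-2) = -0.6
Step 2: h′(-0.6) = -0.4; s₂ = -0.6 − 0.2·(-0.4) = -0.52
Step 3: h′(-0.52) = -0.08; s₃ = -0.52 − 0.2·(-0.08) = -0.504
h′(s) at (-0.504) = -0.016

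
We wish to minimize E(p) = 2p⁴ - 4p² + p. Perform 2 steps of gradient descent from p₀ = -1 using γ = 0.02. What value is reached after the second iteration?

E′(p) = 8p³ - 8p + 1
Step 1: E′(-1) = 1; p₁ = -1 − 0.02·1 = -1.02
Step 2: E′(-1.02) = 0.670336; p₂ = -1.02 − 0.02·0.670336 = -1.03340672

-1.03340672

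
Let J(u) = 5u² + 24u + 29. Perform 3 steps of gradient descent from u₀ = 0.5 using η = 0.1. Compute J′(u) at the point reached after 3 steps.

J′(u) = 10u + 24
u₁ = 0.5 − 0.1·29 = -2.4
u₂ = -2.4 − 0.1·0 = -2.4
u₃ = -2.4 − 0.1·0 = -2.4
J′(u) at (-2.4) = 0

0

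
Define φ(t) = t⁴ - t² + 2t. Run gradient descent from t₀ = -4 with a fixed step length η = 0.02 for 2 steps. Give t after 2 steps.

φ′(t) = 4t³ - 2t + 2
Step 1: φ′(-4) = -246; t₁ = -4 − 0.02·(-246) = 0.92
Step 2: φ′(0.92) = 3.274752; t₂ = 0.92 − 0.02·3.274752 = 0.85450496

0.85450496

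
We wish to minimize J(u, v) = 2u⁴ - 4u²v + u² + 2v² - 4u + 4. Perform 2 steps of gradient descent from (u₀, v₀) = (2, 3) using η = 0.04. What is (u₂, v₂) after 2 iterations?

(1.98148608, 2.950336)

∇J = (8u³ - 8uv + 2u - 4, -4u² + 4v)
Step 1: at (2, 3), ∇J = (16, -4) → (2, 3) − 0.04·(16, -4) = (1.36, 3.16)
Step 2: at (1.36, 3.16), ∇J = (-15.537152, 5.2416) → (1.36, 3.16) − 0.04·(-15.537152, 5.2416) = (1.98148608, 2.950336)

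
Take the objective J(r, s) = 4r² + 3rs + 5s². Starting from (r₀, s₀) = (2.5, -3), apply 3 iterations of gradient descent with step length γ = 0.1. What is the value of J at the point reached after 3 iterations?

∇J = (8r + 3s, 3r + 10s)
Step 1: at (2.5, -3), ∇J = (11, -22.5) → (2.5, -3) − 0.1·(11, -22.5) = (1.4, -0.75)
Step 2: at (1.4, -0.75), ∇J = (8.95, -3.3) → (1.4, -0.75) − 0.1·(8.95, -3.3) = (0.505, -0.42)
Step 3: at (0.505, -0.42), ∇J = (2.78, -2.685) → (0.505, -0.42) − 0.1·(2.78, -2.685) = (0.227, -0.1515)
J(0.227, -0.1515) = 0.21770575

0.21770575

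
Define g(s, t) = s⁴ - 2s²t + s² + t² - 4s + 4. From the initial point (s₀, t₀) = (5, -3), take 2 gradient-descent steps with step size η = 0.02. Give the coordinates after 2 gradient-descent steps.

(15.15820544, -0.207104)

∇g = (4s³ - 4st + 2s - 4, -2s² + 2t)
(s₁, t₁) = (5, -3) − 0.02·(566, -56) = (-6.32, -1.88)
(s₂, t₂) = (-6.32, -1.88) − 0.02·(-1073.910272, -83.6448) = (15.15820544, -0.207104)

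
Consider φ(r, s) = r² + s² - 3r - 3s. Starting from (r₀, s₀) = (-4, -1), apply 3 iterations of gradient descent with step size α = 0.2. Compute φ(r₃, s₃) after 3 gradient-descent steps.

∇φ = (2r - 3, 2s - 3)
(r₁, s₁) = (-4, -1) − 0.2·(-11, -5) = (-1.8, 0)
(r₂, s₂) = (-1.8, 0) − 0.2·(-6.6, -3) = (-0.48, 0.6)
(r₃, s₃) = (-0.48, 0.6) − 0.2·(-3.96, -1.8) = (0.312, 0.96)
φ(0.312, 0.96) = -2.797056

-2.797056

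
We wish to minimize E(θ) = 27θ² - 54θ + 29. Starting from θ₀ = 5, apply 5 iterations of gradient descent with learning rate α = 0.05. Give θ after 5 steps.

-55.79428

E′(θ) = 54θ - 54
θ₁ = 5 − 0.05·216 = -5.8
θ₂ = -5.8 − 0.05·(-367.2) = 12.56
θ₃ = 12.56 − 0.05·624.24 = -18.652
θ₄ = -18.652 − 0.05·(-1061.208) = 34.4084
θ₅ = 34.4084 − 0.05·1804.0536 = -55.79428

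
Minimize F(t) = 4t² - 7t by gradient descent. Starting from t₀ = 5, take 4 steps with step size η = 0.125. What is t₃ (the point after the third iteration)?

F′(t) = 8t - 7
Step 1: F′(5) = 33; t₁ = 5 − 0.125·33 = 0.875
Step 2: F′(0.875) = 0; t₂ = 0.875 − 0.125·0 = 0.875
Step 3: F′(0.875) = 0; t₃ = 0.875 − 0.125·0 = 0.875

0.875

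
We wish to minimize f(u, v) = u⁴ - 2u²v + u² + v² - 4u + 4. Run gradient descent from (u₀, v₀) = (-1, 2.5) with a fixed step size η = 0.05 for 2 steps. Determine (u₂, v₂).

(-0.97, 2.215)

∇f = (4u³ - 4uv + 2u - 4, -2u² + 2v)
(u₁, v₁) = (-1, 2.5) − 0.05·(0, 3) = (-1, 2.35)
(u₂, v₂) = (-1, 2.35) − 0.05·(-0.6, 2.7) = (-0.97, 2.215)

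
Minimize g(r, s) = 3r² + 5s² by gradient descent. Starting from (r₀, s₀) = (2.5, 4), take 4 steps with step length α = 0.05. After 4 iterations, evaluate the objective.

∇g = (6r, 10s)
(r₁, s₁) = (2.5, 4) − 0.05·(15, 40) = (1.75, 2)
(r₂, s₂) = (1.75, 2) − 0.05·(10.5, 20) = (1.225, 1)
(r₃, s₃) = (1.225, 1) − 0.05·(7.35, 10) = (0.8575, 0.5)
(r₄, s₄) = (0.8575, 0.5) − 0.05·(5.145, 5) = (0.60025, 0.25)
g(0.60025, 0.25) = 1.3934001875

1.3934001875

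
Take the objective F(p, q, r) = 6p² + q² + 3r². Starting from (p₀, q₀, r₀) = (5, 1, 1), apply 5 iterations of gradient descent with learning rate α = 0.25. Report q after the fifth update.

∇F = (12p, 2q, 6r)
(p₁, q₁, r₁) = (5, 1, 1) − 0.25·(60, 2, 6) = (-10, 0.5, -0.5)
(p₂, q₂, r₂) = (-10, 0.5, -0.5) − 0.25·(-120, 1, -3) = (20, 0.25, 0.25)
(p₃, q₃, r₃) = (20, 0.25, 0.25) − 0.25·(240, 0.5, 1.5) = (-40, 0.125, -0.125)
(p₄, q₄, r₄) = (-40, 0.125, -0.125) − 0.25·(-480, 0.25, -0.75) = (80, 0.0625, 0.0625)
(p₅, q₅, r₅) = (80, 0.0625, 0.0625) − 0.25·(960, 0.125, 0.375) = (-160, 0.03125, -0.03125)
q = 0.03125

0.03125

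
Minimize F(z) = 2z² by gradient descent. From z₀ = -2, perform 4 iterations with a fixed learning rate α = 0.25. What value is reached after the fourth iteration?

0

F′(z) = 4z
z₁ = -2 − 0.25·(-8) = 0
z₂ = 0 − 0.25·0 = 0
z₃ = 0 − 0.25·0 = 0
z₄ = 0 − 0.25·0 = 0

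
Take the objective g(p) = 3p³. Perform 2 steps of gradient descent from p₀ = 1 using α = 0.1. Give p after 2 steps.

g′(p) = 9p²
Step 1: g′(1) = 9; p₁ = 1 − 0.1·9 = 0.1
Step 2: g′(0.1) = 0.09; p₂ = 0.1 − 0.1·0.09 = 0.091

0.091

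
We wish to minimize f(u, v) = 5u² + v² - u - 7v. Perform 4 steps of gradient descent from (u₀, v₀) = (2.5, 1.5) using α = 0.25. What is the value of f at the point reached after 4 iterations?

725.828125

∇f = (10u - 1, 2v - 7)
(u₁, v₁) = (2.5, 1.5) − 0.25·(24, -4) = (-3.5, 2.5)
(u₂, v₂) = (-3.5, 2.5) − 0.25·(-36, -2) = (5.5, 3)
(u₃, v₃) = (5.5, 3) − 0.25·(54, -1) = (-8, 3.25)
(u₄, v₄) = (-8, 3.25) − 0.25·(-81, -0.5) = (12.25, 3.375)
f(12.25, 3.375) = 725.828125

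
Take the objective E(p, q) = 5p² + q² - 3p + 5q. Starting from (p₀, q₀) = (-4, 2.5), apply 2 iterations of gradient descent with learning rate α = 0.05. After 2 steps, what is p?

∇E = (10p - 3, 2q + 5)
Step 1: at (-4, 2.5), ∇E = (-43, 10) → (-4, 2.5) − 0.05·(-43, 10) = (-1.85, 2)
Step 2: at (-1.85, 2), ∇E = (-21.5, 9) → (-1.85, 2) − 0.05·(-21.5, 9) = (-0.775, 1.55)
p = -0.775

-0.775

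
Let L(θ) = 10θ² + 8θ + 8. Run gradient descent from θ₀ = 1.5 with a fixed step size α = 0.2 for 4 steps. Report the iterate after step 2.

L′(θ) = 20θ + 8
Step 1: L′(1.5) = 38; θ₁ = 1.5 − 0.2·38 = -6.1
Step 2: L′(-6.1) = -114; θ₂ = -6.1 − 0.2·(-114) = 16.7

16.7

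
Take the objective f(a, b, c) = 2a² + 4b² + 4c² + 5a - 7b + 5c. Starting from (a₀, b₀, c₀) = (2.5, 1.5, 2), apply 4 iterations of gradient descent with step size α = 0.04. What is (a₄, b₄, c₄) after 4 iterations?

∇f = (4a + 5, 8b - 7, 8c + 5)
(a₁, b₁, c₁) = (2.5, 1.5, 2) − 0.04·(15, 5, 21) = (1.9, 1.3, 1.16)
(a₂, b₂, c₂) = (1.9, 1.3, 1.16) − 0.04·(12.6, 3.4, 14.28) = (1.396, 1.164, 0.5888)
(a₃, b₃, c₃) = (1.396, 1.164, 0.5888) − 0.04·(10.584, 2.312, 9.7104) = (0.97264, 1.07152, 0.200384)
(a₄, b₄, c₄) = (0.97264, 1.07152, 0.200384) − 0.04·(8.89056, 1.57216, 6.603072) = (0.6170176, 1.0086336, -0.06373888)

(0.6170176, 1.0086336, -0.06373888)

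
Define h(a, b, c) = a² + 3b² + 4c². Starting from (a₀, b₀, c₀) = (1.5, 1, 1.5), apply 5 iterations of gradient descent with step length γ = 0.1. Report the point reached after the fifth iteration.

(0.49152, 0.01024, 0.00048)

∇h = (2a, 6b, 8c)
Step 1: at (1.5, 1, 1.5), ∇h = (3, 6, 12) → (1.5, 1, 1.5) − 0.1·(3, 6, 12) = (1.2, 0.4, 0.3)
Step 2: at (1.2, 0.4, 0.3), ∇h = (2.4, 2.4, 2.4) → (1.2, 0.4, 0.3) − 0.1·(2.4, 2.4, 2.4) = (0.96, 0.16, 0.06)
Step 3: at (0.96, 0.16, 0.06), ∇h = (1.92, 0.96, 0.48) → (0.96, 0.16, 0.06) − 0.1·(1.92, 0.96, 0.48) = (0.768, 0.064, 0.012)
Step 4: at (0.768, 0.064, 0.012), ∇h = (1.536, 0.384, 0.096) → (0.768, 0.064, 0.012) − 0.1·(1.536, 0.384, 0.096) = (0.6144, 0.0256, 0.0024)
Step 5: at (0.6144, 0.0256, 0.0024), ∇h = (1.2288, 0.1536, 0.0192) → (0.6144, 0.0256, 0.0024) − 0.1·(1.2288, 0.1536, 0.0192) = (0.49152, 0.01024, 0.00048)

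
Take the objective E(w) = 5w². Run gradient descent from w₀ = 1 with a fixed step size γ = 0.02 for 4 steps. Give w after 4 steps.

0.4096

E′(w) = 10w
w₁ = 1 − 0.02·10 = 0.8
w₂ = 0.8 − 0.02·8 = 0.64
w₃ = 0.64 − 0.02·6.4 = 0.512
w₄ = 0.512 − 0.02·5.12 = 0.4096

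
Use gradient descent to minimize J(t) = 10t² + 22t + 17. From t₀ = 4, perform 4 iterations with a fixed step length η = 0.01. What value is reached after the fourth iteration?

0.98896

J′(t) = 20t + 22
Step 1: J′(4) = 102; t₁ = 4 − 0.01·102 = 2.98
Step 2: J′(2.98) = 81.6; t₂ = 2.98 − 0.01·81.6 = 2.164
Step 3: J′(2.164) = 65.28; t₃ = 2.164 − 0.01·65.28 = 1.5112
Step 4: J′(1.5112) = 52.224; t₄ = 1.5112 − 0.01·52.224 = 0.98896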